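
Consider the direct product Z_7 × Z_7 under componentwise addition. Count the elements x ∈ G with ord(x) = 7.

An element (a,b) has order lcm(ord(a), ord(b)); count pairs with lcm equal to 7.
Enumerating gives 48 such elements.

48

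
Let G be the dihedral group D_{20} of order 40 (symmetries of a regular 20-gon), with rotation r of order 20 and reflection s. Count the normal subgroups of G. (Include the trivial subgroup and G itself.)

G has 48 subgroups. Checking conjugation-invariance by order — order 1: 1/1 normal; order 2: 1/21 normal; order 4: 1/11 normal; order 5: 1/1 normal; order 8: 0/5 normal; order 10: 1/5 normal; order 20: 3/3 normal; order 40: 1/1 normal.
Total normal subgroups: 9.

9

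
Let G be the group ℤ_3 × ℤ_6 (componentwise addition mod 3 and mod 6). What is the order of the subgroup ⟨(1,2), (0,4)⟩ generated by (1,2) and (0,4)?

9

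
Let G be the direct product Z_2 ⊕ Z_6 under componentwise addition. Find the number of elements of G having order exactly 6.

6

An element (a,b) has order lcm(ord(a), ord(b)); count pairs with lcm equal to 6.
Enumerating gives 6 such elements.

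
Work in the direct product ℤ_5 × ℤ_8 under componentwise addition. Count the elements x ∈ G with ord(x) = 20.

8

An element (a,b) has order lcm(ord(a), ord(b)); count pairs with lcm equal to 20.
Enumerating gives 8 such elements.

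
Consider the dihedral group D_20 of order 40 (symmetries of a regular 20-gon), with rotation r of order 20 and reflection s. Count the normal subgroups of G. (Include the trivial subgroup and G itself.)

G has 48 subgroups. Checking conjugation-invariance by order — order 1: 1/1 normal; order 2: 1/21 normal; order 4: 1/11 normal; order 5: 1/1 normal; order 8: 0/5 normal; order 10: 1/5 normal; order 20: 3/3 normal; order 40: 1/1 normal.
Total normal subgroups: 9.

9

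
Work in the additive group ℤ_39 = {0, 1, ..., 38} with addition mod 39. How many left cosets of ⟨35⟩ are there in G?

1

|⟨35⟩| = 39 and |G| = 39.
By Lagrange, [G : H] = |G|/|H| = 39/39 = 1.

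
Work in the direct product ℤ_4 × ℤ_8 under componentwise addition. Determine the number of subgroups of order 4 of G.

7

|G| = 32 and 4 | 32, so subgroups of order 4 are possible by Lagrange.
The subgroups of order 4 are: {(0,0), (0,2), (0,4), (0,6)}; {(0,0), (0,4), (2,0), (2,4)}; {(0,0), (0,4), (2,2), (2,6)}; {(0,0), (1,0), (2,0), (3,0)}; … (7 in all).
So G has 7 subgroups of order 4.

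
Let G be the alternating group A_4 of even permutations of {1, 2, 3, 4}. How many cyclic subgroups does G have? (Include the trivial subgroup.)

8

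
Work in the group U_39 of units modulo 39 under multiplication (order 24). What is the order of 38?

Compute successive powers of 38 mod 39: 38, 1; 38^2 ≡ 1 (mod 39).
So |⟨38⟩| = 2.

2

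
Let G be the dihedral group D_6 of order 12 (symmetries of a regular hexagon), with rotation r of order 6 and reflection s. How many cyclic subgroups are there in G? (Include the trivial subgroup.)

A cyclic subgroup of order d is generated by each of its φ(d) elements of order d, so the cyclic subgroups of order d number (#elements of order d)/φ(d).
Cyclic subgroups by order — order 1: 1; order 2: 7; order 3: 1; order 6: 1.
Total: 10.

10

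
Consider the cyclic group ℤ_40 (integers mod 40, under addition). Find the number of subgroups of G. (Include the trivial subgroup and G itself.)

8

A cyclic group of order 40 has exactly one subgroup for each divisor of 40.
Divisors of 40: 1, 2, 4, 5, 8, 10, 20, 40.
So ℤ_40 has 8 subgroups.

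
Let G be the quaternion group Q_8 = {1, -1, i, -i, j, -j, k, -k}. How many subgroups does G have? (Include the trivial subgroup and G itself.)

6

|G| = 8, so by Lagrange every subgroup order divides 8. Divisors: 1, 2, 4, 8.
Subgroups by order — order 1: 1; order 2: 1; order 4: 3; order 8: 1.
Total: 1 + 1 + 3 + 1 = 6.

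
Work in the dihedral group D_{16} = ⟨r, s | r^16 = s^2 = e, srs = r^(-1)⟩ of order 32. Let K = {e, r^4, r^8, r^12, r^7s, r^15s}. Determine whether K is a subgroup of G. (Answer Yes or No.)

|K| = 6 does not divide |G| = 32, so by Lagrange K is not a subgroup.

No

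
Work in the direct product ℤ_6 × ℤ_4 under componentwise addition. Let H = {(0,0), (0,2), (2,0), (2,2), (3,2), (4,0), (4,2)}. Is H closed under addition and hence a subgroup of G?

No

|H| = 7 does not divide |G| = 24, so by Lagrange H is not a subgroup.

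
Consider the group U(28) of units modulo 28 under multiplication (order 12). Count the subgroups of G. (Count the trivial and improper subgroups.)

10

|G| = 12, so by Lagrange every subgroup order divides 12. Divisors: 1, 2, 3, 4, 6, 12.
Subgroups by order — order 1: 1; order 2: 3; order 3: 1; order 4: 1; order 6: 3; order 12: 1.
Total: 1 + 3 + 1 + 1 + 3 + 1 = 10.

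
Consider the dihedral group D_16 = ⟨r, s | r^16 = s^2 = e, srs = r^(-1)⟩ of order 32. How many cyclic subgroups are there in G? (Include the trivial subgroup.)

Group the elements of G by the cyclic subgroup they generate; each cyclic subgroup of order d accounts for φ(d) elements.
Cyclic subgroups by order — order 1: 1; order 2: 17; order 4: 1; order 8: 1; order 16: 1.
Total: 21.

21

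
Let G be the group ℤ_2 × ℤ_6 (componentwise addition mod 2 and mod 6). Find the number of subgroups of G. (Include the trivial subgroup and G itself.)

10

|G| = 12, so by Lagrange every subgroup order divides 12. Divisors: 1, 2, 3, 4, 6, 12.
Subgroups by order — order 1: 1; order 2: 3; order 3: 1; order 4: 1; order 6: 3; order 12: 1.
Total: 1 + 3 + 1 + 1 + 3 + 1 = 10.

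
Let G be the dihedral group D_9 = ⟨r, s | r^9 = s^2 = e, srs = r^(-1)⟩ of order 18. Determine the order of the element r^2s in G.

2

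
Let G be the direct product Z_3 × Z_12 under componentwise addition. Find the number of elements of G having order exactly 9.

0

An element (a,b) has order lcm(ord(a), ord(b)); count pairs with lcm equal to 9.
Enumerating gives 0 such elements.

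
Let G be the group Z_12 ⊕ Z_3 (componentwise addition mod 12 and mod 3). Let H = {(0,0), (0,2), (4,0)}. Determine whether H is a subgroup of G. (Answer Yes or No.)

(0,2) ∈ H but its inverse (0,1) ∉ H, so H is not a subgroup.

No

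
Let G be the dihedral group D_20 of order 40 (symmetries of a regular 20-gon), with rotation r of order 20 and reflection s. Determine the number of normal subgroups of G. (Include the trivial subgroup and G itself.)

9

G has 48 subgroups. Checking conjugation-invariance by order — order 1: 1/1 normal; order 2: 1/21 normal; order 4: 1/11 normal; order 5: 1/1 normal; order 8: 0/5 normal; order 10: 1/5 normal; order 20: 3/3 normal; order 40: 1/1 normal.
Total normal subgroups: 9.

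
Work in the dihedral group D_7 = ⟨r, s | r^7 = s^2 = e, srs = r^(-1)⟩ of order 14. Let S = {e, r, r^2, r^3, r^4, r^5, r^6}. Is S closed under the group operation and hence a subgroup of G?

Yes

|S| = 7 divides |G| = 14, consistent with Lagrange.
S contains the identity, every element's inverse is in S, and S is closed under ·: it is a subgroup.
In fact S = ⟨r^4⟩.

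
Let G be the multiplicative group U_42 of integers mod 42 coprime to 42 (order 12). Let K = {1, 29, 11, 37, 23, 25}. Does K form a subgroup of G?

|K| = 6 divides |G| = 12, consistent with Lagrange.
K contains the identity, every element's inverse is in K, and K is closed under ·: it is a subgroup.
In fact K = ⟨23⟩.

Yes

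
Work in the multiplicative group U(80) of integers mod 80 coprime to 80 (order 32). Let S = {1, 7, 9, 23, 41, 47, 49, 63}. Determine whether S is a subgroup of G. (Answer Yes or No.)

Yes

|S| = 8 divides |G| = 32, consistent with Lagrange.
S contains the identity, every element's inverse is in S, and S is closed under ·: it is a subgroup.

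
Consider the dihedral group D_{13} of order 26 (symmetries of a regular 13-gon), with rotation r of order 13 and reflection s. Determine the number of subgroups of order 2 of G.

13

|G| = 26 and 2 | 26, so subgroups of order 2 are possible by Lagrange.
The subgroups of order 2 are: {e, r^10s}; {e, r^11s}; {e, r^12s}; {e, r^2s}; … (13 in all).
So G has 13 subgroups of order 2.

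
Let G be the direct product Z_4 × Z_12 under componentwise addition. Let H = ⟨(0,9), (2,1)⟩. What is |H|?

24

|⟨(0,9)⟩| = 4 and |⟨(2,1)⟩| = 12, so |H| is a multiple of lcm(4, 12) = 12 and divides |G| = 48.
Closing under the operation: H = {(0,0), (0,1), (0,2), (0,3), (0,4), (0,5), (0,6), (0,7), (0,8), (0,9), (0,10), (0,11), (2,0), (2,1), (2,2), (2,3), (2,4), (2,5), (2,6), (2,7), (2,8), (2,9), (2,10), (2,11)}, so |H| = 24.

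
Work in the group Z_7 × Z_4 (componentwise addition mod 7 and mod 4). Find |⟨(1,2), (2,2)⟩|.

14

|⟨(1,2)⟩| = 14 and |⟨(2,2)⟩| = 14, so |H| is a multiple of lcm(14, 14) = 14 and divides |G| = 28.
Closing under the operation: H = {(0,0), (0,2), (1,0), (1,2), (2,0), (2,2), (3,0), (3,2), (4,0), (4,2), (5,0), (5,2), (6,0), (6,2)}, so |H| = 14.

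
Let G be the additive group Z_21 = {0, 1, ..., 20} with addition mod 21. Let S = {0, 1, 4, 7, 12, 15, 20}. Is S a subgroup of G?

4 ∈ S but its inverse 17 ∉ S, so S is not a subgroup.

No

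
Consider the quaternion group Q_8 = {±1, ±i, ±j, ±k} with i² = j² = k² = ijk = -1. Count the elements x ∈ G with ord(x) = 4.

6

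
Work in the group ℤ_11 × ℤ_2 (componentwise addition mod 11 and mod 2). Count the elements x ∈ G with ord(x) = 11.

An element (a,b) has order lcm(ord(a), ord(b)); count pairs with lcm equal to 11.
Enumerating gives 10 such elements.

10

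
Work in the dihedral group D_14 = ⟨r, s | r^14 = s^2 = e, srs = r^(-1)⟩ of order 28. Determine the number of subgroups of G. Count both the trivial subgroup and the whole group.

28

|G| = 28, so by Lagrange every subgroup order divides 28. Divisors: 1, 2, 4, 7, 14, 28.
Subgroups by order — order 1: 1; order 2: 15; order 4: 7; order 7: 1; order 14: 3; order 28: 1.
Total: 1 + 15 + 7 + 1 + 3 + 1 = 28.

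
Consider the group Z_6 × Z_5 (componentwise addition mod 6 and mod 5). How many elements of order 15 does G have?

An element (a,b) has order lcm(ord(a), ord(b)); count pairs with lcm equal to 15.
Enumerating gives 8 such elements.

8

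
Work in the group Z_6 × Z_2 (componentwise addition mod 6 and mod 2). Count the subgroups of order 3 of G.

1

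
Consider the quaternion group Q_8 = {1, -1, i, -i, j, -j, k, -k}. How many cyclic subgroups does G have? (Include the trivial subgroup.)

A cyclic subgroup of order d is generated by each of its φ(d) elements of order d, so the cyclic subgroups of order d number (#elements of order d)/φ(d).
Cyclic subgroups by order — order 1: 1; order 2: 1; order 4: 3.
Total: 5.

5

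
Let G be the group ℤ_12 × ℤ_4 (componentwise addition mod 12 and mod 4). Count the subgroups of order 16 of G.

1

|G| = 48 and 16 | 48, so subgroups of order 16 are possible by Lagrange.
The subgroups of order 16 are: {(0,0), (0,1), (0,2), (0,3), (3,0), (3,1), (3,2), (3,3), (6,0), (6,1), (6,2), (6,3), (9,0), (9,1), (9,2), (9,3)}.
So G has 1 subgroup of order 16.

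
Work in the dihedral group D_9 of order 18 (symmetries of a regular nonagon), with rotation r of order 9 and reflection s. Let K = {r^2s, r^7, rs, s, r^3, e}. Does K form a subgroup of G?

r^7 ∈ K but its inverse r^2 ∉ K, so K is not a subgroup.

No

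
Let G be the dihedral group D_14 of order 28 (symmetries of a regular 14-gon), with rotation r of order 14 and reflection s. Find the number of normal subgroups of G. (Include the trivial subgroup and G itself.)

7

G has 28 subgroups. Checking conjugation-invariance by order — order 1: 1/1 normal; order 2: 1/15 normal; order 4: 0/7 normal; order 7: 1/1 normal; order 14: 3/3 normal; order 28: 1/1 normal.
Total normal subgroups: 7.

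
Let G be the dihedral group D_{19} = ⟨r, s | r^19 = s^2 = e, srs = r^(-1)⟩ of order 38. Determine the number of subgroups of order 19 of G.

1

|G| = 38 and 19 | 38, so subgroups of order 19 are possible by Lagrange.
The subgroups of order 19 are: {e, r, r^2, r^3, r^4, r^5, r^6, r^7, r^8, r^9, r^10, r^11, r^12, r^13, r^14, r^15, r^16, r^17, r^18}.
So G has 1 subgroup of order 19.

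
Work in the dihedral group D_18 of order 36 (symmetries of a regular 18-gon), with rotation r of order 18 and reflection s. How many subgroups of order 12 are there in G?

3

|G| = 36 and 12 | 36, so subgroups of order 12 are possible by Lagrange.
The subgroups of order 12 are: {e, r^3, r^6, r^9, r^12, r^15, rs, r^4s, r^7s, r^10s, r^13s, r^16s}; {e, r^3, r^6, r^9, r^12, r^15, r^2s, r^5s, r^8s, r^11s, r^14s, r^17s}; {e, r^3, r^6, r^9, r^12, r^15, s, r^3s, r^6s, r^9s, r^12s, r^15s}.
So G has 3 subgroups of order 12.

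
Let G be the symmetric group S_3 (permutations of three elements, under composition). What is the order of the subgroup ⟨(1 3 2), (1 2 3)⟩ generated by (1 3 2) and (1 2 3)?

|⟨(1 3 2)⟩| = 3 and |⟨(1 2 3)⟩| = 3, so |H| is a multiple of lcm(3, 3) = 3 and divides |G| = 6.
Closing under the operation: H = {e, (1 2 3), (1 3 2)}, so |H| = 3.

3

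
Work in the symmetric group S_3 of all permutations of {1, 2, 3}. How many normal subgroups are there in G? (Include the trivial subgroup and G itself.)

3

G has 6 subgroups. Checking conjugation-invariance by order — order 1: 1/1 normal; order 2: 0/3 normal; order 3: 1/1 normal; order 6: 1/1 normal.
Total normal subgroups: 3.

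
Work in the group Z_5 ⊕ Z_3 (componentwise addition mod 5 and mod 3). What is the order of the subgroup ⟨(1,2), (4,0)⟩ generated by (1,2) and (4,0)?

|⟨(1,2)⟩| = 15 and |⟨(4,0)⟩| = 5, so |H| is a multiple of lcm(15, 5) = 15 and divides |G| = 15.
Closing {(1,2), (4,0)} under the group operation gives all of G, so |H| = 15.

15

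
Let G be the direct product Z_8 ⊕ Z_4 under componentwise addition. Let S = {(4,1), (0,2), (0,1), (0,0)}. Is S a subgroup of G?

No

(0,1) ∈ S but its inverse (0,3) ∉ S, so S is not a subgroup.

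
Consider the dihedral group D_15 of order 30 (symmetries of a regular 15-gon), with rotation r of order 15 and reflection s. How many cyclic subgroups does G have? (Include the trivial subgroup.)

Group the elements of G by the cyclic subgroup they generate; each cyclic subgroup of order d accounts for φ(d) elements.
Cyclic subgroups by order — order 1: 1; order 2: 15; order 3: 1; order 5: 1; order 15: 1.
Total: 19.

19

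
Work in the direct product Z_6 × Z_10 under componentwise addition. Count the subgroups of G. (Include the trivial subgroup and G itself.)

20

|G| = 60, so by Lagrange every subgroup order divides 60. Divisors: 1, 2, 3, 4, 5, 6, 10, 12, 15, 20, 30, 60.
Subgroups by order — order 1: 1; order 2: 3; order 3: 1; order 4: 1; order 5: 1; order 6: 3; order 10: 3; order 12: 1; order 15: 1; order 20: 1; order 30: 3; order 60: 1.
Total: 1 + 3 + 1 + 1 + 1 + 3 + 3 + 1 + 1 + 1 + 3 + 1 = 20.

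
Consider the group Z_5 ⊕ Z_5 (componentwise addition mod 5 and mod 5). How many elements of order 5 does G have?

An element (a,b) has order lcm(ord(a), ord(b)); count pairs with lcm equal to 5.
Enumerating gives 24 such elements.

24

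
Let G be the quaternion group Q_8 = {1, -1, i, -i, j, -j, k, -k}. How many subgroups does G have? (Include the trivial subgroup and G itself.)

|G| = 8, so by Lagrange every subgroup order divides 8. Divisors: 1, 2, 4, 8.
Subgroups by order — order 1: 1; order 2: 1; order 4: 3; order 8: 1.
Total: 1 + 1 + 3 + 1 = 6.

6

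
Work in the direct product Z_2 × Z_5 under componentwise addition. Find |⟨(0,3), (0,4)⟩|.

|⟨(0,3)⟩| = 5 and |⟨(0,4)⟩| = 5, so |H| is a multiple of lcm(5, 5) = 5 and divides |G| = 10.
Closing under the operation: H = {(0,0), (0,1), (0,2), (0,3), (0,4)}, so |H| = 5.

5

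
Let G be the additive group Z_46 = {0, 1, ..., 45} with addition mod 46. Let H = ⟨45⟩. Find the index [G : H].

|⟨45⟩| = 46 and |G| = 46.
By Lagrange, [G : H] = |G|/|H| = 46/46 = 1.

1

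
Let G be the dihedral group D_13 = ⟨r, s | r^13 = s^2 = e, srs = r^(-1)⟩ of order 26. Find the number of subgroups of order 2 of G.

13

|G| = 26 and 2 | 26, so subgroups of order 2 are possible by Lagrange.
The subgroups of order 2 are: {e, r^10s}; {e, r^11s}; {e, r^12s}; {e, r^2s}; … (13 in all).
So G has 13 subgroups of order 2.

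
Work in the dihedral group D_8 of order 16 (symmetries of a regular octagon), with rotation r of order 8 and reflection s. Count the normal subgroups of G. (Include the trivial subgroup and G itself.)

7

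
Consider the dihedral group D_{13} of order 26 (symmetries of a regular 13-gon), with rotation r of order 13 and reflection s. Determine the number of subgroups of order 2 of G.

|G| = 26 and 2 | 26, so subgroups of order 2 are possible by Lagrange.
The subgroups of order 2 are: {e, r^10s}; {e, r^11s}; {e, r^12s}; {e, r^2s}; … (13 in all).
So G has 13 subgroups of order 2.

13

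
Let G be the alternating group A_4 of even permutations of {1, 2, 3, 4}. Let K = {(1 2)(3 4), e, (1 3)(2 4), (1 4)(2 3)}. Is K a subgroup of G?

|K| = 4 divides |G| = 12, consistent with Lagrange.
K contains the identity, every element's inverse is in K, and K is closed under ∘: it is a subgroup.

Yes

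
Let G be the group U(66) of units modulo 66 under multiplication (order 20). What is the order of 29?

10

Compute successive powers of 29 mod 66: 29, 49, 35, 25, 65, 37, 17, 31, …; 29^10 ≡ 1 (mod 66).
So |⟨29⟩| = 10.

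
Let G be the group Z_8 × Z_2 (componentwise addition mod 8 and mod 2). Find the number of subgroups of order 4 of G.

|G| = 16 and 4 | 16, so subgroups of order 4 are possible by Lagrange.
The subgroups of order 4 are: {(0,0), (0,1), (4,0), (4,1)}; {(0,0), (2,0), (4,0), (6,0)}; {(0,0), (2,1), (4,0), (6,1)}.
So G has 3 subgroups of order 4.

3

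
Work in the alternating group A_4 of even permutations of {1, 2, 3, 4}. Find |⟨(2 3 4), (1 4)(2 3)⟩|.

|⟨(2 3 4)⟩| = 3 and |⟨(1 4)(2 3)⟩| = 2, so |H| is a multiple of lcm(3, 2) = 6 and divides |G| = 12.
Closing {(2 3 4), (1 4)(2 3)} under the group operation gives all of G, so |H| = 12.

12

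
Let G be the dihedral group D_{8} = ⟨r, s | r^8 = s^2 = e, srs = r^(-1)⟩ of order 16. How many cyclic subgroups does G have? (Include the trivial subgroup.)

12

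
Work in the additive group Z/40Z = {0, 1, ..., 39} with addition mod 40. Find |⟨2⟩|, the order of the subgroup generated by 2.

In Z/40Z, the order of an element a is n/gcd(a, n).
gcd(2, 40) = 2, so |⟨2⟩| = 40/2 = 20.

20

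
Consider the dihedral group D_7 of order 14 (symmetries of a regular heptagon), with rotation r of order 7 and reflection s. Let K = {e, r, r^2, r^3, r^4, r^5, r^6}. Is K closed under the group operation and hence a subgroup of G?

Yes

|K| = 7 divides |G| = 14, consistent with Lagrange.
K contains the identity, every element's inverse is in K, and K is closed under ·: it is a subgroup.
In fact K = ⟨r^4⟩.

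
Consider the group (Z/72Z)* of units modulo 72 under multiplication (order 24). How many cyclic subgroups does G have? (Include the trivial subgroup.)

A cyclic subgroup of order d is generated by each of its φ(d) elements of order d, so the cyclic subgroups of order d number (#elements of order d)/φ(d).
Cyclic subgroups by order — order 1: 1; order 2: 7; order 3: 1; order 6: 7.
Total: 16.

16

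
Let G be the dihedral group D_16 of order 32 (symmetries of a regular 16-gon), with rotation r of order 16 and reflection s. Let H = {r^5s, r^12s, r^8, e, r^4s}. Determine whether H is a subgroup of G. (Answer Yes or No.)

No

|H| = 5 does not divide |G| = 32, so by Lagrange H is not a subgroup.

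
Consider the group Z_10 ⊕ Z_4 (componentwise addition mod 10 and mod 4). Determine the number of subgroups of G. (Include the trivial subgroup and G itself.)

|G| = 40, so by Lagrange every subgroup order divides 40. Divisors: 1, 2, 4, 5, 8, 10, 20, 40.
Subgroups by order — order 1: 1; order 2: 3; order 4: 3; order 5: 1; order 8: 1; order 10: 3; order 20: 3; order 40: 1.
Total: 1 + 3 + 3 + 1 + 1 + 3 + 3 + 1 = 16.

16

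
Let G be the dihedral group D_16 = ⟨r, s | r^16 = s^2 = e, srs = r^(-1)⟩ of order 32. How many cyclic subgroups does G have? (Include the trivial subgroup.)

A cyclic subgroup of order d is generated by each of its φ(d) elements of order d, so the cyclic subgroups of order d number (#elements of order d)/φ(d).
Cyclic subgroups by order — order 1: 1; order 2: 17; order 4: 1; order 8: 1; order 16: 1.
Total: 21.

21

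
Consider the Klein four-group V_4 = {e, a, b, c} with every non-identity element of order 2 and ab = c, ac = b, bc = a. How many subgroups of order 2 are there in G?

|G| = 4 and 2 | 4, so subgroups of order 2 are possible by Lagrange.
The subgroups of order 2 are: {e, a}; {e, b}; {e, c}.
So G has 3 subgroups of order 2.

3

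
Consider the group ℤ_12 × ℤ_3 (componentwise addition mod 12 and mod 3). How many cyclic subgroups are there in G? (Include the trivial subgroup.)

Each element a generates a cyclic subgroup ⟨a⟩; distinct elements may generate the same one (a cyclic group of order d has φ(d) generators).
Cyclic subgroups by order — order 1: 1; order 2: 1; order 3: 4; order 4: 1; order 6: 4; order 12: 4.
Total: 15.

15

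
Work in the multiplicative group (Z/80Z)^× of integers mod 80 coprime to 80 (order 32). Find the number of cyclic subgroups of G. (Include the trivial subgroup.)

20

Group the elements of G by the cyclic subgroup they generate; each cyclic subgroup of order d accounts for φ(d) elements.
Cyclic subgroups by order — order 1: 1; order 2: 7; order 4: 12.
Total: 20.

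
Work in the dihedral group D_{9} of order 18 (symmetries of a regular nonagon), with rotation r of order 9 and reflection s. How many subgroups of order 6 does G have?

3

|G| = 18 and 6 | 18, so subgroups of order 6 are possible by Lagrange.
The subgroups of order 6 are: {e, r^3, r^6, r^2s, r^5s, r^8s}; {e, r^3, r^6, s, r^3s, r^6s}; {e, r^3, r^6, rs, r^4s, r^7s}.
So G has 3 subgroups of order 6.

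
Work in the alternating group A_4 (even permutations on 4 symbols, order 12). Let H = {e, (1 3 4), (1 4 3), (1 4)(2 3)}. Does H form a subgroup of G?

No

Closure fails: (1 4 3) ∘ (1 4)(2 3) = (1 3 2) ∉ H. So H is not a subgroup.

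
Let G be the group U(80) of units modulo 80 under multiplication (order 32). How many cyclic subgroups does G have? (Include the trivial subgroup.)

20

Group the elements of G by the cyclic subgroup they generate; each cyclic subgroup of order d accounts for φ(d) elements.
Cyclic subgroups by order — order 1: 1; order 2: 7; order 4: 12.
Total: 20.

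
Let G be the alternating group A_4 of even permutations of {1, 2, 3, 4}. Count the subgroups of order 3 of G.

|G| = 12 and 3 | 12, so subgroups of order 3 are possible by Lagrange.
The subgroups of order 3 are: {e, (1 2 3), (1 3 2)}; {e, (1 2 4), (1 4 2)}; {e, (1 3 4), (1 4 3)}; {e, (2 3 4), (2 4 3)}.
So G has 4 subgroups of order 3.

4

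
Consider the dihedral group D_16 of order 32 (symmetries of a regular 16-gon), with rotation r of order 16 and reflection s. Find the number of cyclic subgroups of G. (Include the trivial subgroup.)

21

Group the elements of G by the cyclic subgroup they generate; each cyclic subgroup of order d accounts for φ(d) elements.
Cyclic subgroups by order — order 1: 1; order 2: 17; order 4: 1; order 8: 1; order 16: 1.
Total: 21.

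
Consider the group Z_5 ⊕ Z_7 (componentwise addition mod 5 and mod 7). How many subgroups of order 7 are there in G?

1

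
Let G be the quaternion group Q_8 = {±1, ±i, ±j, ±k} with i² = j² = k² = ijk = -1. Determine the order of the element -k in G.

4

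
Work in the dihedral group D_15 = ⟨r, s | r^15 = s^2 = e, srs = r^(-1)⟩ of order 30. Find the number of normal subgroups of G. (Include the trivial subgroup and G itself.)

G has 28 subgroups. Checking conjugation-invariance by order — order 1: 1/1 normal; order 2: 0/15 normal; order 3: 1/1 normal; order 5: 1/1 normal; order 6: 0/5 normal; order 10: 0/3 normal; order 15: 1/1 normal; order 30: 1/1 normal.
Total normal subgroups: 5.

5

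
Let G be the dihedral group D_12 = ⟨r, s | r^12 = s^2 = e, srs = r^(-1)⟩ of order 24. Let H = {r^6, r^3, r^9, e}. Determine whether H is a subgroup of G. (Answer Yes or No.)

|H| = 4 divides |G| = 24, consistent with Lagrange.
H contains the identity, every element's inverse is in H, and H is closed under ·: it is a subgroup.
In fact H = ⟨r^9⟩.

Yes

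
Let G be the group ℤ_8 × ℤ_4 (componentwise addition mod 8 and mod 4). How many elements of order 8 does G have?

An element (a,b) has order lcm(ord(a), ord(b)); count pairs with lcm equal to 8.
Enumerating gives 16 such elements.

16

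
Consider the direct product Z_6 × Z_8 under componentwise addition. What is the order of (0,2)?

4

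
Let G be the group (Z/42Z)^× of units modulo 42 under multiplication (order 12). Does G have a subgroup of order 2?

2 | 12. A subgroup of order 2 is {1, 13}.

Yes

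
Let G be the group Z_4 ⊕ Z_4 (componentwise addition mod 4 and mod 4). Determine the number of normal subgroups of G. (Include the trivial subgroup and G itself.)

15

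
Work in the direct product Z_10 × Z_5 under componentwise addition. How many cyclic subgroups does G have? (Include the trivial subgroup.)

14

A cyclic subgroup of order d is generated by each of its φ(d) elements of order d, so the cyclic subgroups of order d number (#elements of order d)/φ(d).
Cyclic subgroups by order — order 1: 1; order 2: 1; order 5: 6; order 10: 6.
Total: 14.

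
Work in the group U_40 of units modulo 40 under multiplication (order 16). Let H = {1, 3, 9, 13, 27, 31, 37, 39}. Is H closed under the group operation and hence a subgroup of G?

|H| = 8 divides |G| = 16, consistent with Lagrange.
H contains the identity, every element's inverse is in H, and H is closed under ·: it is a subgroup.

Yes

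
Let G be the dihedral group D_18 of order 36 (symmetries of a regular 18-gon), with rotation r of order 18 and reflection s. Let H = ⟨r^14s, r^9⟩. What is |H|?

4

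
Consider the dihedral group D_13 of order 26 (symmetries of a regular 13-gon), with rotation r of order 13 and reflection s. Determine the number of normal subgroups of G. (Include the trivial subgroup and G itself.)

G has 16 subgroups. Checking conjugation-invariance by order — order 1: 1/1 normal; order 2: 0/13 normal; order 13: 1/1 normal; order 26: 1/1 normal.
Total normal subgroups: 3.

3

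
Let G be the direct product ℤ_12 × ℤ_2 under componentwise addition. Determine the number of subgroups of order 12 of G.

|G| = 24 and 12 | 24, so subgroups of order 12 are possible by Lagrange.
The subgroups of order 12 are: {(0,0), (0,1), (2,0), (2,1), (4,0), (4,1), (6,0), (6,1), (8,0), (8,1), (10,0), (10,1)}; {(0,0), (1,0), (2,0), (3,0), (4,0), (5,0), (6,0), (7,0), (8,0), (9,0), (10,0), (11,0)}; {(0,0), (1,1), (2,0), (3,1), (4,0), (5,1), (6,0), (7,1), (8,0), (9,1), (10,0), (11,1)}.
So G has 3 subgroups of order 12.

3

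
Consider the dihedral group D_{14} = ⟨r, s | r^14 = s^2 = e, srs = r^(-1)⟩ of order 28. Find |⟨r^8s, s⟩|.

14

|⟨r^8s⟩| = 2 and |⟨s⟩| = 2, so |H| is a multiple of lcm(2, 2) = 2 and divides |G| = 28.
Closing under the operation: H = {e, r^2, r^4, r^6, r^8, r^10, r^12, s, r^2s, r^4s, r^6s, r^8s, r^10s, r^12s}, so |H| = 14.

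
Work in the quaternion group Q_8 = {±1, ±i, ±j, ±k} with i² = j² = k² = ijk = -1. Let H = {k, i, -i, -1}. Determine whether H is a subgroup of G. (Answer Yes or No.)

No

The identity 1 ∉ H, so H is not a subgroup.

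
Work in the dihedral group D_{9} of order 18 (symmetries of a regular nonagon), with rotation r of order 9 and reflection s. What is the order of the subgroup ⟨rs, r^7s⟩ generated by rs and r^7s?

|⟨rs⟩| = 2 and |⟨r^7s⟩| = 2, so |H| is a multiple of lcm(2, 2) = 2 and divides |G| = 18.
Closing under the operation: H = {e, r^3, r^6, rs, r^4s, r^7s}, so |H| = 6.

6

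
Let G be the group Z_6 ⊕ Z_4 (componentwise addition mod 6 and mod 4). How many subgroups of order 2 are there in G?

3

|G| = 24 and 2 | 24, so subgroups of order 2 are possible by Lagrange.
The subgroups of order 2 are: {(0,0), (0,2)}; {(0,0), (3,0)}; {(0,0), (3,2)}.
So G has 3 subgroups of order 2.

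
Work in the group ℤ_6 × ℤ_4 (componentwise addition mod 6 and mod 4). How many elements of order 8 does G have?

An element (a,b) has order lcm(ord(a), ord(b)); count pairs with lcm equal to 8.
Enumerating gives 0 such elements.

0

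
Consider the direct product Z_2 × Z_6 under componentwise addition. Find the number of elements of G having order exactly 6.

An element (a,b) has order lcm(ord(a), ord(b)); count pairs with lcm equal to 6.
Enumerating gives 6 such elements.

6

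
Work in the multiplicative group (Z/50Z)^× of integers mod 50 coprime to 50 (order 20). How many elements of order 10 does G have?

4

The elements of order 10 are: 9, 19, 29, 39.
That's 4.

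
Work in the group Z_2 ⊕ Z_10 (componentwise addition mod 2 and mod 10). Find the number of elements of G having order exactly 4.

An element (a,b) has order lcm(ord(a), ord(b)); count pairs with lcm equal to 4.
Enumerating gives 0 such elements.

0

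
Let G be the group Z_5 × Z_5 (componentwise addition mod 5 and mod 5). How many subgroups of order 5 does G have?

6

|G| = 25 and 5 | 25, so subgroups of order 5 are possible by Lagrange.
The subgroups of order 5 are: {(0,0), (0,1), (0,2), (0,3), (0,4)}; {(0,0), (1,0), (2,0), (3,0), (4,0)}; {(0,0), (1,1), (2,2), (3,3), (4,4)}; {(0,0), (1,2), (2,4), (3,1), (4,3)}; … (6 in all).
So G has 6 subgroups of order 5.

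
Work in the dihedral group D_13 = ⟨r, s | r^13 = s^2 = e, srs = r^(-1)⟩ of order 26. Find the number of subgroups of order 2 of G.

13

|G| = 26 and 2 | 26, so subgroups of order 2 are possible by Lagrange.
The subgroups of order 2 are: {e, r^10s}; {e, r^11s}; {e, r^12s}; {e, r^2s}; … (13 in all).
So G has 13 subgroups of order 2.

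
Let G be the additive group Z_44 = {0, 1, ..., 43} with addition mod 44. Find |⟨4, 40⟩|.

11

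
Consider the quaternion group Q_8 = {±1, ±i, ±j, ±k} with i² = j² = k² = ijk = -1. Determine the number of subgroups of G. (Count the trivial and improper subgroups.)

|G| = 8, so by Lagrange every subgroup order divides 8. Divisors: 1, 2, 4, 8.
Subgroups by order — order 1: 1; order 2: 1; order 4: 3; order 8: 1.
Total: 1 + 1 + 3 + 1 = 6.

6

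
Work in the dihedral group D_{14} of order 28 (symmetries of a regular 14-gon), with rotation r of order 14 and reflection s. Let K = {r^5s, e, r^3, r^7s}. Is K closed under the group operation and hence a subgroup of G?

r^3 ∈ K but its inverse r^11 ∉ K, so K is not a subgroup.

No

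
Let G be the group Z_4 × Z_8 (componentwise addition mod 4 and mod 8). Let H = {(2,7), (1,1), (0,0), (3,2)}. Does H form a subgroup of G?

No

(1,1) ∈ H but its inverse (3,7) ∉ H, so H is not a subgroup.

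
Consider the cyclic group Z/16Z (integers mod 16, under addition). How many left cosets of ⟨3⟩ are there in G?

|⟨3⟩| = 16 and |G| = 16.
By Lagrange, [G : H] = |G|/|H| = 16/16 = 1.

1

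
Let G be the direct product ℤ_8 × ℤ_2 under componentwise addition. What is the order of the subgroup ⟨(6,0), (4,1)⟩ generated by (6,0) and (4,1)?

|⟨(6,0)⟩| = 4 and |⟨(4,1)⟩| = 2, so |H| is a multiple of lcm(4, 2) = 4 and divides |G| = 16.
Closing under the operation: H = {(0,0), (0,1), (2,0), (2,1), (4,0), (4,1), (6,0), (6,1)}, so |H| = 8.

8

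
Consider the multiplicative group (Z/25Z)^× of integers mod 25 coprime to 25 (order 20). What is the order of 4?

10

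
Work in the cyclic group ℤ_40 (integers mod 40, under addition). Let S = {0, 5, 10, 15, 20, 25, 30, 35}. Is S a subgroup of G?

|S| = 8 divides |G| = 40, consistent with Lagrange.
S contains the identity, every element's inverse is in S, and S is closed under +: it is a subgroup.
In fact S = ⟨35⟩.

Yes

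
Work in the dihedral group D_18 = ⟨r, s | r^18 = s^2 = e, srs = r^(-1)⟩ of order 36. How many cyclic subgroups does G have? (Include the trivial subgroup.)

24

Each element a generates a cyclic subgroup ⟨a⟩; distinct elements may generate the same one (a cyclic group of order d has φ(d) generators).
Cyclic subgroups by order — order 1: 1; order 2: 19; order 3: 1; order 6: 1; order 9: 1; order 18: 1.
Total: 24.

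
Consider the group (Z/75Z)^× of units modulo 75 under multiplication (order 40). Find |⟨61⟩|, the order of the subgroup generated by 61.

5

Compute successive powers of 61 mod 75: 61, 46, 31, 16, 1; 61^5 ≡ 1 (mod 75).
So |⟨61⟩| = 5.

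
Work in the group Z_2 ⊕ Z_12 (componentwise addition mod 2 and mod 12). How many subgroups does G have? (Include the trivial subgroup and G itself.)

16

|G| = 24, so by Lagrange every subgroup order divides 24. Divisors: 1, 2, 3, 4, 6, 8, 12, 24.
Subgroups by order — order 1: 1; order 2: 3; order 3: 1; order 4: 3; order 6: 3; order 8: 1; order 12: 3; order 24: 1.
Total: 1 + 3 + 1 + 3 + 3 + 1 + 3 + 1 = 16.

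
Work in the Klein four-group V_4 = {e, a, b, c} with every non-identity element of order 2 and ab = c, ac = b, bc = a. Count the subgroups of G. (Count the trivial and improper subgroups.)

5

|G| = 4, so by Lagrange every subgroup order divides 4. Divisors: 1, 2, 4.
Subgroups by order — order 1: 1; order 2: 3; order 4: 1.
Total: 1 + 3 + 1 = 5.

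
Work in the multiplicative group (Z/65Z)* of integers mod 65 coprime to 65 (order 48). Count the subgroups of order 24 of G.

3

|G| = 48 and 24 | 48, so subgroups of order 24 are possible by Lagrange.
The subgroups of order 24 are: {1, 4, 6, 9, 11, 14, 16, 19, 21, 24, 29, 31, 34, 36, 41, 44, 46, 49, 51, 54, 56, 59, 61, 64}; {1, 3, 4, 9, 12, 14, 16, 17, 22, 23, 27, 29, 36, 38, 42, 43, 48, 49, 51, 53, 56, 61, 62, 64}; {1, 2, 4, 7, 8, 9, 14, 16, 18, 28, 29, 32, 33, 36, 37, 47, 49, 51, 56, 57, 58, 61, 63, 64}.
So G has 3 subgroups of order 24.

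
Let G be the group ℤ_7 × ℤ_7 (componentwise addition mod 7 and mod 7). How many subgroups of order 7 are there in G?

8

|G| = 49 and 7 | 49, so subgroups of order 7 are possible by Lagrange.
The subgroups of order 7 are: {(0,0), (0,1), (0,2), (0,3), (0,4), (0,5), (0,6)}; {(0,0), (1,0), (2,0), (3,0), (4,0), (5,0), (6,0)}; {(0,0), (1,1), (2,2), (3,3), (4,4), (5,5), (6,6)}; {(0,0), (1,2), (2,4), (3,6), (4,1), (5,3), (6,5)}; … (8 in all).
So G has 8 subgroups of order 7.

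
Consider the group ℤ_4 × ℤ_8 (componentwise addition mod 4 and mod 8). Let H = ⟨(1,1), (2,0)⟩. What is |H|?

|⟨(1,1)⟩| = 8 and |⟨(2,0)⟩| = 2, so |H| is a multiple of lcm(8, 2) = 8 and divides |G| = 32.
Closing under the operation: H = {(0,0), (0,2), (0,4), (0,6), (1,1), (1,3), (1,5), (1,7), (2,0), (2,2), (2,4), (2,6), (3,1), (3,3), (3,5), (3,7)}, so |H| = 16.

16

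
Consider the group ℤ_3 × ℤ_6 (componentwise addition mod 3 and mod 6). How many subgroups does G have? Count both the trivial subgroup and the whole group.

12

|G| = 18, so by Lagrange every subgroup order divides 18. Divisors: 1, 2, 3, 6, 9, 18.
Subgroups by order — order 1: 1; order 2: 1; order 3: 4; order 6: 4; order 9: 1; order 18: 1.
Total: 1 + 1 + 4 + 4 + 1 + 1 = 12.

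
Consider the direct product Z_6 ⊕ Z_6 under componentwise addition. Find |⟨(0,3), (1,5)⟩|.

12

|⟨(0,3)⟩| = 2 and |⟨(1,5)⟩| = 6, so |H| is a multiple of lcm(2, 6) = 6 and divides |G| = 36.
Closing under the operation: H = {(0,0), (0,3), (1,2), (1,5), (2,1), (2,4), (3,0), (3,3), (4,2), (4,5), (5,1), (5,4)}, so |H| = 12.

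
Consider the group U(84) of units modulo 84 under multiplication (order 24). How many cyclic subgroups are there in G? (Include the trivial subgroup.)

16

A cyclic subgroup of order d is generated by each of its φ(d) elements of order d, so the cyclic subgroups of order d number (#elements of order d)/φ(d).
Cyclic subgroups by order — order 1: 1; order 2: 7; order 3: 1; order 6: 7.
Total: 16.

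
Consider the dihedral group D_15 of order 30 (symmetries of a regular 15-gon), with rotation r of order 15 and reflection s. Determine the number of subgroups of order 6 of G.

|G| = 30 and 6 | 30, so subgroups of order 6 are possible by Lagrange.
The subgroups of order 6 are: {e, r^5, r^10, s, r^5s, r^10s}; {e, r^5, r^10, rs, r^6s, r^11s}; {e, r^5, r^10, r^2s, r^7s, r^12s}; {e, r^5, r^10, r^3s, r^8s, r^13s}; … (5 in all).
So G has 5 subgroups of order 6.

5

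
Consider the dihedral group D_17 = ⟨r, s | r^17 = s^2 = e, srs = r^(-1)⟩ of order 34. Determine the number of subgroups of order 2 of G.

|G| = 34 and 2 | 34, so subgroups of order 2 are possible by Lagrange.
The subgroups of order 2 are: {e, r^10s}; {e, r^11s}; {e, r^12s}; {e, r^13s}; … (17 in all).
So G has 17 subgroups of order 2.

17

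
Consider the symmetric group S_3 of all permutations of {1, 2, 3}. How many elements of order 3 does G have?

2

The elements of order 3 are: (1 2 3), (1 3 2).
That's 2.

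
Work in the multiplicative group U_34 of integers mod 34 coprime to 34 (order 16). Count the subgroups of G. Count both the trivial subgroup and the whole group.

|G| = 16, so by Lagrange every subgroup order divides 16. Divisors: 1, 2, 4, 8, 16.
Subgroups by order — order 1: 1; order 2: 1; order 4: 1; order 8: 1; order 16: 1.
Total: 1 + 1 + 1 + 1 + 1 = 5.

5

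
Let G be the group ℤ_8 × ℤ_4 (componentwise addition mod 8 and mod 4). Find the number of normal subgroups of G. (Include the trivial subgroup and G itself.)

G is abelian, so every subgroup is normal.
G has 22 subgroups in total, hence 22 normal subgroups.

22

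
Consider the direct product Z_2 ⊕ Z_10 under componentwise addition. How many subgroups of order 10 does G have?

|G| = 20 and 10 | 20, so subgroups of order 10 are possible by Lagrange.
The subgroups of order 10 are: {(0,0), (0,1), (0,2), (0,3), (0,4), (0,5), (0,6), (0,7), (0,8), (0,9)}; {(0,0), (0,2), (0,4), (0,6), (0,8), (1,0), (1,2), (1,4), (1,6), (1,8)}; {(0,0), (0,2), (0,4), (0,6), (0,8), (1,1), (1,3), (1,5), (1,7), (1,9)}.
So G has 3 subgroups of order 10.

3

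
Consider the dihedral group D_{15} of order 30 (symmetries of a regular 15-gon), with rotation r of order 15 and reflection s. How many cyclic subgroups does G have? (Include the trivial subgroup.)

A cyclic subgroup of order d is generated by each of its φ(d) elements of order d, so the cyclic subgroups of order d number (#elements of order d)/φ(d).
Cyclic subgroups by order — order 1: 1; order 2: 15; order 3: 1; order 5: 1; order 15: 1.
Total: 19.

19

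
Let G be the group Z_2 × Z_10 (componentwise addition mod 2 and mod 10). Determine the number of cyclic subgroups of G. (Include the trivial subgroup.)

Group the elements of G by the cyclic subgroup they generate; each cyclic subgroup of order d accounts for φ(d) elements.
Cyclic subgroups by order — order 1: 1; order 2: 3; order 5: 1; order 10: 3.
Total: 8.

8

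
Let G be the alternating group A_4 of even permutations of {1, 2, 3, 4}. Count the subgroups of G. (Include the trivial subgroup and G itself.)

|G| = 12, so by Lagrange every subgroup order divides 12. Divisors: 1, 2, 3, 4, 6, 12.
Subgroups by order — order 1: 1; order 2: 3; order 3: 4; order 4: 1; order 6: 0; order 12: 1.
Total: 1 + 3 + 4 + 1 + 0 + 1 = 10.

10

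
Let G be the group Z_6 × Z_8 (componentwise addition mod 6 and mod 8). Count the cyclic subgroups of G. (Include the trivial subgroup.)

16

Group the elements of G by the cyclic subgroup they generate; each cyclic subgroup of order d accounts for φ(d) elements.
Cyclic subgroups by order — order 1: 1; order 2: 3; order 3: 1; order 4: 2; order 6: 3; order 8: 2; order 12: 2; order 24: 2.
Total: 16.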